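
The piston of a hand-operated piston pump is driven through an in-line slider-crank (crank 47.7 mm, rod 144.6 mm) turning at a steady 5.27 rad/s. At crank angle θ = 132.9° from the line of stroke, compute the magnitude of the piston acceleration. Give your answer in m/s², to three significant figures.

ω = 5.27 rad/s
x(θ) = r cosθ + √(L² − r² sin²θ); with ω constant, a = ω²·d²x/dθ².
d²x/dθ² = −r cosθ − r²(cos2θ)/√u − r⁴ sin²2θ/(4u^{3/2}),  u = L² − r² sin²θ = 0.0196882 m².
Substituting r = 0.0477 m, L = 0.1446 m, θ = 132.9°: d²x/dθ² = +0.033192 m.
a = ω²·d²x/dθ² = (5.27)²·(+0.033192) = +0.92184 m/s²;  |a| = 0.92184 m/s².

0.922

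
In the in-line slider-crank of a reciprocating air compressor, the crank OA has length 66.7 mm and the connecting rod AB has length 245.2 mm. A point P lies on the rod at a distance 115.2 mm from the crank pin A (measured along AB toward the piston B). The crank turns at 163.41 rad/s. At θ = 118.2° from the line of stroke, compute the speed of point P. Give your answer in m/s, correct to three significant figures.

ω = 163.4 rad/s.  Crank-pin speed |V_A| = rω = 10.899 m/s, perpendicular to OA.
Rod angle: sinφ = −(r/L) sinθ ⇒ φ = -13.871°; ω_rod = −rω cosθ/√(L²−r²sin²θ) = +21.636 rad/s.
V_P = V_A + ω_rod × AP, with AP = 0.1152 m along the rod.
Components: V_Px = −rω sinθ − a·ω_rod·sinφ = -9.0082 m/s;  V_Py = rω cosθ + a·ω_rod·cosφ = -2.7307 m/s.
|V_P| = √(V_Px² + V_Py²) = 9.413 m/s.

9.41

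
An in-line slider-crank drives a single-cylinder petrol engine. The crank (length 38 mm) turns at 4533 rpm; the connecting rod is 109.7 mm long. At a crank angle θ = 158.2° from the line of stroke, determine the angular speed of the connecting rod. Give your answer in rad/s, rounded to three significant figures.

154

ω = 474.7 rad/s (converted from 4533 rpm).
The rod makes angle φ with the slider axis where L sinφ = r sinθ; differentiating, L cosφ·φ̇ = r ω cosθ.
L cosφ = √(L² − r² sin²θ) = 0.10879 m.
|ω_rod| = r ω |cosθ| / √(L² − r² sin²θ) = 0.038·474.7·0.92849/0.10879 = 153.95 rad/s.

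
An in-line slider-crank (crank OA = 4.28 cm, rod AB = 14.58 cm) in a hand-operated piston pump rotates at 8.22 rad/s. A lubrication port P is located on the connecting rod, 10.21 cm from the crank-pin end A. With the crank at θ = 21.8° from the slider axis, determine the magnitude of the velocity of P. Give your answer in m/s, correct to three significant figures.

0.184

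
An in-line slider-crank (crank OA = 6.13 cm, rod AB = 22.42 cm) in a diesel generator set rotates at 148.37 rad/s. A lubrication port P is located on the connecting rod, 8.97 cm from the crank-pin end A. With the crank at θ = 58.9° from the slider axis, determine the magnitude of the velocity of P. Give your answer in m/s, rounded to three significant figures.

ω = 148.4 rad/s.  Crank-pin speed |V_A| = rω = 9.0951 m/s, perpendicular to OA.
Rod angle: sinφ = −(r/L) sinθ ⇒ φ = -13.540°; ω_rod = −rω cosθ/√(L²−r²sin²θ) = -21.553 rad/s.
V_P = V_A + ω_rod × AP, with AP = 0.0897 m along the rod.
Components: V_Px = −rω sinθ − a·ω_rod·sinφ = -8.2404 m/s;  V_Py = rω cosθ + a·ω_rod·cosφ = +2.8183 m/s.
|V_P| = √(V_Px² + V_Py²) = 8.7091 m/s.

8.71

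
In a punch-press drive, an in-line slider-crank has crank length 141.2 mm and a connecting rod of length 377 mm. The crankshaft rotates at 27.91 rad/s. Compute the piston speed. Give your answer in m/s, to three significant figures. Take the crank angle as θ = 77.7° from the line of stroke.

4.18

ω = 27.91 rad/s
For an in-line slider-crank, x = r cosθ + √(L² − r² sin²θ), so v = −rω sinθ·[1 + r cosθ/√(L² − r² sin²θ)].
With r = 0.1412 m, L = 0.377 m, θ = 77.7°: √(L² − r² sin²θ) = 0.35085 m.
v = −0.1412·27.91·0.97705·[1 + 0.1412·0.21303/0.35085] = -4.1805 m/s.
|v| = 4.1805 m/s.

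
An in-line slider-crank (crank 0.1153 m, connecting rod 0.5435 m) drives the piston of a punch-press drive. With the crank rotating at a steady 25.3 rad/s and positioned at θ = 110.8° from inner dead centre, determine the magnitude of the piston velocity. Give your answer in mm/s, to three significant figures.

ω = 25.3 rad/s
For an in-line slider-crank, x = r cosθ + √(L² − r² sin²θ), so v = −rω sinθ·[1 + r cosθ/√(L² − r² sin²θ)].
With r = 0.1153 m, L = 0.5435 m, θ = 110.8°: √(L² − r² sin²θ) = 0.5327 m.
v = −0.1153·25.3·0.93483·[1 + 0.1153·-0.35511/0.5327] = -2.5174 m/s.
|v| = 2.5174 m/s = 2517.4 mm/s.

2520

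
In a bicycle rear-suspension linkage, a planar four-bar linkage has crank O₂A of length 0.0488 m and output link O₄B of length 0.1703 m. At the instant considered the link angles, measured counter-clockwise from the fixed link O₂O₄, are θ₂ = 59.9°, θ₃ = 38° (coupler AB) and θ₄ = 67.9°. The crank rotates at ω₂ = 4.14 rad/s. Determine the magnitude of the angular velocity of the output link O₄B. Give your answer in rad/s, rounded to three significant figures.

0.888

ω₂ = 4.14 rad/s
Differentiating the loop-closure r₂e^{iθ₂}+r₃e^{iθ₃}=r₁+r₄e^{iθ₄} gives r₂ω₂e^{iθ₂}+r₃ω₃e^{iθ₃}=r₄ω₄e^{iθ₄}.
Eliminating the other unknown: ω₄ = r₂ω₂ sin(θ₂−θ₃) / [r₄ sin(θ₄−θ₃)].
Numerator sine = +0.37299; denominator sine = +0.49849.
Result = 0.0488·4.14·(+0.37299) / (0.1703·(+0.49849)) = +0.88766 rad/s; magnitude 0.88766 rad/s.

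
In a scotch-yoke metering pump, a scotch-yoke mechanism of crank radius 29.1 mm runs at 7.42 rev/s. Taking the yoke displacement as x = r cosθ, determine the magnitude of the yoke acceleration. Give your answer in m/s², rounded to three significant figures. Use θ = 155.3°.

ω = 46.62 rad/s (from 7.42 rev/s).
x = r cosθ ⇒ ẍ = −rω² cosθ (ω constant).
|a| = rω²|cosθ| = 0.0291·(46.62)²·|cos 155.3°| = 57.463 m/s².

57.5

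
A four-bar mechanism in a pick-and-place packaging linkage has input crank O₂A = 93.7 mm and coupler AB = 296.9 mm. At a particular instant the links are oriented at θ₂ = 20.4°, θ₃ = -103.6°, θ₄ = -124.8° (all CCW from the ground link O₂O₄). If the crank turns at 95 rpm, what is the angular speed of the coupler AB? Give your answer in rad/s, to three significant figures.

4.95

ω₂ = 9.948 rad/s (from 95 rpm).
Differentiating the loop-closure r₂e^{iθ₂}+r₃e^{iθ₃}=r₁+r₄e^{iθ₄} gives r₂ω₂e^{iθ₂}+r₃ω₃e^{iθ₃}=r₄ω₄e^{iθ₄}.
Eliminating the other unknown: ω₃ = r₂ω₂ sin(θ₄−θ₂) / [r₃ sin(θ₃−θ₄)].
Numerator sine = -0.57071; denominator sine = +0.36162.
Result = 0.0937·9.948·(-0.57071) / (0.2969·(+0.36162)) = -4.955 rad/s; magnitude 4.955 rad/s.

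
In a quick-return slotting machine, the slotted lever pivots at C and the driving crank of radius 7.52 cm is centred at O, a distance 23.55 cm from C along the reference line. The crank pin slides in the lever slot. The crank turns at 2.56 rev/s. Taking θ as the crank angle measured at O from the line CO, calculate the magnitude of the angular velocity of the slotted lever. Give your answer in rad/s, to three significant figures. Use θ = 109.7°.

0.103

ω = 16.08 rad/s (from 2.56 rev/s).
Crank pin A relative to C: A = (d + r cosθ, r sinθ); lever angle φ = atan2(r sinθ, d + r cosθ).
Differentiating tanφ: φ̇ = rω(d cosθ + r)/(d² + r² + 2dr cosθ).
d² + r² + 2dr cosθ = |CA|² = 0.0491756 m²;  d cosθ + r = -0.0041859 m.
|ω_lever| = |0.0752·16.08·-0.0041859| / 0.0491756 = 0.10296 rad/s.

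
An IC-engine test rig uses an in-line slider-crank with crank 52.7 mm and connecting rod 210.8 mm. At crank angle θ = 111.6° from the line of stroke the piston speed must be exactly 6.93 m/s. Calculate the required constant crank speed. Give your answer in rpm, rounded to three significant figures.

For an in-line slider-crank, |v_piston| = rω|sinθ|·[1 + r cosθ/√(L² − r² sin²θ)].
With r = 0.0527 m, L = 0.2108 m, θ = 111.6°: the bracketed kinematic factor |dx/dθ| = 0.044363 m.
ω = v/|dx/dθ| = 6.93/0.044363 = 156.21 rad/s.
N = 60ω/(2π) = 1491.7 rpm.

1490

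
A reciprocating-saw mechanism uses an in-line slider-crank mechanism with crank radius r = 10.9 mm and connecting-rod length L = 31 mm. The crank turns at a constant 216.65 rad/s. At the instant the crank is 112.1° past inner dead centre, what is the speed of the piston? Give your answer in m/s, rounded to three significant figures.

ω = 216.7 rad/s
For an in-line slider-crank, x = r cosθ + √(L² − r² sin²θ), so v = −rω sinθ·[1 + r cosθ/√(L² − r² sin²θ)].
With r = 0.0109 m, L = 0.031 m, θ = 112.1°: √(L² − r² sin²θ) = 0.029309 m.
v = −0.0109·216.7·0.92653·[1 + 0.0109·-0.37622/0.029309] = -1.8818 m/s.
|v| = 1.8818 m/s.

1.88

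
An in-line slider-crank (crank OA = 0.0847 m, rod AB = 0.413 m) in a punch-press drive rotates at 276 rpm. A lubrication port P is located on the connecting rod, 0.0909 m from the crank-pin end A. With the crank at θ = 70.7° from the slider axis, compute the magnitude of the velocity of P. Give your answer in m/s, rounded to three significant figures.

2.43

ω = 28.9 rad/s.  Crank-pin speed |V_A| = rω = 2.4481 m/s, perpendicular to OA.
Rod angle: sinφ = −(r/L) sinθ ⇒ φ = -11.161°; ω_rod = −rω cosθ/√(L²−r²sin²θ) = -1.9969 rad/s.
V_P = V_A + ω_rod × AP, with AP = 0.0909 m along the rod.
Components: V_Px = −rω sinθ − a·ω_rod·sinφ = -2.3456 m/s;  V_Py = rω cosθ + a·ω_rod·cosφ = +0.63103 m/s.
|V_P| = √(V_Px² + V_Py²) = 2.429 m/s.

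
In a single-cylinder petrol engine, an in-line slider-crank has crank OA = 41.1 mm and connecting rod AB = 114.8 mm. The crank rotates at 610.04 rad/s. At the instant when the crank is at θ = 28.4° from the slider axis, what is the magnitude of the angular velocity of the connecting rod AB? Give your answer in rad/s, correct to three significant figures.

ω = 610 rad/s
The rod makes angle φ with the slider axis where L sinφ = r sinθ; differentiating, L cosφ·φ̇ = r ω cosθ.
L cosφ = √(L² − r² sin²θ) = 0.11312 m.
|ω_rod| = r ω |cosθ| / √(L² − r² sin²θ) = 0.0411·610·0.87965/0.11312 = 194.97 rad/s.

195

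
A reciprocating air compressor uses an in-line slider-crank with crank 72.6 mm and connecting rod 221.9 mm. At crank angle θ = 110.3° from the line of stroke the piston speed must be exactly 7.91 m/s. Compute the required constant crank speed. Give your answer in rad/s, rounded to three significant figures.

132

For an in-line slider-crank, |v_piston| = rω|sinθ|·[1 + r cosθ/√(L² − r² sin²θ)].
With r = 0.0726 m, L = 0.2219 m, θ = 110.3°: the bracketed kinematic factor |dx/dθ| = 0.05997 m.
ω = v/|dx/dθ| = 7.91/0.05997 = 131.9 rad/s.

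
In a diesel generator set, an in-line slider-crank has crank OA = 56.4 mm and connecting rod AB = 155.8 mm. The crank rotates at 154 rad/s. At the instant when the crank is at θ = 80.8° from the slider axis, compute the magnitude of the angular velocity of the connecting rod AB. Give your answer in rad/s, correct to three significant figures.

9.54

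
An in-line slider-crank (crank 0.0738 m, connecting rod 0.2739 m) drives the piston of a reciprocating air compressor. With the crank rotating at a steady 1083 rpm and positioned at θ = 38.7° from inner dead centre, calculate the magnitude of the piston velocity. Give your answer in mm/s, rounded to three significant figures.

ω = 2π·1083/60 = 113.4 rad/s
For an in-line slider-crank, x = r cosθ + √(L² − r² sin²θ), so v = −rω sinθ·[1 + r cosθ/√(L² − r² sin²θ)].
With r = 0.0738 m, L = 0.2739 m, θ = 38.7°: √(L² − r² sin²θ) = 0.26999 m.
v = −0.0738·113.4·0.62524·[1 + 0.0738·0.78043/0.26999] = -6.3495 m/s.
|v| = 6.3495 m/s = 6349.5 mm/s.

6350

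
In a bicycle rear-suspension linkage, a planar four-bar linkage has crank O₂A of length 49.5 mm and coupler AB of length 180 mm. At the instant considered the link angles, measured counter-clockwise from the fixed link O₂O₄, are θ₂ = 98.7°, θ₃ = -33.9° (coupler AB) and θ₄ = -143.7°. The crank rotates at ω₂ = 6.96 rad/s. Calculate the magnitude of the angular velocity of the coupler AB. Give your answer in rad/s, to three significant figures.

1.80

ω₂ = 6.96 rad/s
Differentiating the loop-closure r₂e^{iθ₂}+r₃e^{iθ₃}=r₁+r₄e^{iθ₄} gives r₂ω₂e^{iθ₂}+r₃ω₃e^{iθ₃}=r₄ω₄e^{iθ₄}.
Eliminating the other unknown: ω₃ = r₂ω₂ sin(θ₄−θ₂) / [r₃ sin(θ₃−θ₄)].
Numerator sine = +0.88620; denominator sine = +0.94088.
Result = 0.0495·6.96·(+0.88620) / (0.18·(+0.94088)) = +1.8028 rad/s; magnitude 1.8028 rad/s.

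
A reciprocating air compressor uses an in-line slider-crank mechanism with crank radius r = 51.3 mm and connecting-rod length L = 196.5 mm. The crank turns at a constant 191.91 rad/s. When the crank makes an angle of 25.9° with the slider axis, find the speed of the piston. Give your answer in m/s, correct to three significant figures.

ω = 191.9 rad/s
For an in-line slider-crank, x = r cosθ + √(L² − r² sin²θ), so v = −rω sinθ·[1 + r cosθ/√(L² − r² sin²θ)].
With r = 0.0513 m, L = 0.1965 m, θ = 25.9°: √(L² − r² sin²θ) = 0.19522 m.
v = −0.0513·191.9·0.43680·[1 + 0.0513·0.89956/0.19522] = -5.3168 m/s.
|v| = 5.3168 m/s.

5.32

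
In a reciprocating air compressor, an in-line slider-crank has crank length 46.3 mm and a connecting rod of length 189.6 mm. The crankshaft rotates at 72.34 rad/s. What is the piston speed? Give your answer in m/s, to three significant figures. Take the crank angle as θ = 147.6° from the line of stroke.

1.42

ω = 72.34 rad/s
For an in-line slider-crank, x = r cosθ + √(L² − r² sin²θ), so v = −rω sinθ·[1 + r cosθ/√(L² − r² sin²θ)].
With r = 0.0463 m, L = 0.1896 m, θ = 147.6°: √(L² − r² sin²θ) = 0.18797 m.
v = −0.0463·72.34·0.53583·[1 + 0.0463·-0.84433/0.18797] = -1.4214 m/s.
|v| = 1.4214 m/s.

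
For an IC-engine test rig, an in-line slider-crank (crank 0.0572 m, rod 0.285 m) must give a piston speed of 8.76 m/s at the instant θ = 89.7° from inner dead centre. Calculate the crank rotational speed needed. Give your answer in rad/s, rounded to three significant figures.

153

For an in-line slider-crank, |v_piston| = rω|sinθ|·[1 + r cosθ/√(L² − r² sin²θ)].
With r = 0.0572 m, L = 0.285 m, θ = 89.7°: the bracketed kinematic factor |dx/dθ| = 0.057261 m.
ω = v/|dx/dθ| = 8.76/0.057261 = 152.98 rad/s.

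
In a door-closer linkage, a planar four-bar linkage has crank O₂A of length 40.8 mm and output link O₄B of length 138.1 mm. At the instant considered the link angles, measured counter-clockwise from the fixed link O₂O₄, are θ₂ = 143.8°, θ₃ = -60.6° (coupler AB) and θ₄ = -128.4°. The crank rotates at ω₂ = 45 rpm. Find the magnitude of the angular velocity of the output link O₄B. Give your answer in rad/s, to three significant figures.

ω₂ = 4.712 rad/s (from 45 rpm).
Differentiating the loop-closure r₂e^{iθ₂}+r₃e^{iθ₃}=r₁+r₄e^{iθ₄} gives r₂ω₂e^{iθ₂}+r₃ω₃e^{iθ₃}=r₄ω₄e^{iθ₄}.
Eliminating the other unknown: ω₄ = r₂ω₂ sin(θ₂−θ₃) / [r₄ sin(θ₄−θ₃)].
Numerator sine = -0.41310; denominator sine = -0.92587.
Result = 0.0408·4.712·(-0.41310) / (0.1381·(-0.92587)) = +0.62118 rad/s; magnitude 0.62118 rad/s.

0.621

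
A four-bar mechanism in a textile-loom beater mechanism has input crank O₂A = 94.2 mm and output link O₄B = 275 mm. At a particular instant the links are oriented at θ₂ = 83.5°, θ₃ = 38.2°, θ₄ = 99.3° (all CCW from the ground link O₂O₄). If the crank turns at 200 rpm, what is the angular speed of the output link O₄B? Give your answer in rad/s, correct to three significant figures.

5.82

ω₂ = 20.94 rad/s (from 200 rpm).
Differentiating the loop-closure r₂e^{iθ₂}+r₃e^{iθ₃}=r₁+r₄e^{iθ₄} gives r₂ω₂e^{iθ₂}+r₃ω₃e^{iθ₃}=r₄ω₄e^{iθ₄}.
Eliminating the other unknown: ω₄ = r₂ω₂ sin(θ₂−θ₃) / [r₄ sin(θ₄−θ₃)].
Numerator sine = +0.71080; denominator sine = +0.87546.
Result = 0.0942·20.94·(+0.71080) / (0.275·(+0.87546)) = +5.8249 rad/s; magnitude 5.8249 rad/s.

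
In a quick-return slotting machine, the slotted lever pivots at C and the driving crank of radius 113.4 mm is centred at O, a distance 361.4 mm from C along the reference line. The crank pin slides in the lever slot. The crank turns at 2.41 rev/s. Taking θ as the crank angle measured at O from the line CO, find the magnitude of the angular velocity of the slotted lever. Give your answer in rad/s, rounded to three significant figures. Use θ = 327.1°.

ω = 15.14 rad/s (from 2.41 rev/s).
Crank pin A relative to C: A = (d + r cosθ, r sinθ); lever angle φ = atan2(r sinθ, d + r cosθ).
Differentiating tanφ: φ̇ = rω(d cosθ + r)/(d² + r² + 2dr cosθ).
d² + r² + 2dr cosθ = |CA|² = 0.212289 m²;  d cosθ + r = +0.41684 m.
|ω_lever| = |0.1134·15.14·+0.41684| / 0.212289 = 3.3717 rad/s.

3.37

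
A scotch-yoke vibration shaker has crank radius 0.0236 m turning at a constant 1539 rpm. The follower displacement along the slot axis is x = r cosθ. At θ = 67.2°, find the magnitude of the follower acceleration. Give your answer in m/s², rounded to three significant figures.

238

ω = 161.2 rad/s (from 1539 rpm).
x = r cosθ ⇒ ẍ = −rω² cosθ (ω constant).
|a| = rω²|cosθ| = 0.0236·(161.2)²·|cos 67.2°| = 237.54 m/s².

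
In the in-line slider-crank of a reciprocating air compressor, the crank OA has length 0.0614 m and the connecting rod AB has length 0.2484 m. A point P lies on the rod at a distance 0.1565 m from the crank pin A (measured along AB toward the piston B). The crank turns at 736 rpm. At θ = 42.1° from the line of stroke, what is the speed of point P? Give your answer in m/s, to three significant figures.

3.77

ω = 77.07 rad/s.  Crank-pin speed |V_A| = rω = 4.7323 m/s, perpendicular to OA.
Rod angle: sinφ = −(r/L) sinθ ⇒ φ = -9.539°; ω_rod = −rω cosθ/√(L²−r²sin²θ) = -14.334 rad/s.
V_P = V_A + ω_rod × AP, with AP = 0.1565 m along the rod.
Components: V_Px = −rω sinθ − a·ω_rod·sinφ = -3.5444 m/s;  V_Py = rω cosθ + a·ω_rod·cosφ = +1.2991 m/s.
|V_P| = √(V_Px² + V_Py²) = 3.775 m/s.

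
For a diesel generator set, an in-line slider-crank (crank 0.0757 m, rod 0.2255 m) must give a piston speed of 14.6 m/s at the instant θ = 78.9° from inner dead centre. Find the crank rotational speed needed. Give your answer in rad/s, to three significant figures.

For an in-line slider-crank, |v_piston| = rω|sinθ|·[1 + r cosθ/√(L² − r² sin²θ)].
With r = 0.0757 m, L = 0.2255 m, θ = 78.9°: the bracketed kinematic factor |dx/dθ| = 0.079369 m.
ω = v/|dx/dθ| = 14.6/0.079369 = 183.95 rad/s.

184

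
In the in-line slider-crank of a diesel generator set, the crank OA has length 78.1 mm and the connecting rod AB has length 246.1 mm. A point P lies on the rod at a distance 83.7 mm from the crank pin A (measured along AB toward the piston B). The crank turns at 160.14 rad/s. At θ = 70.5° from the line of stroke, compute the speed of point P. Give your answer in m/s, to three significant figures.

12.5

ω = 160.1 rad/s.  Crank-pin speed |V_A| = rω = 12.507 m/s, perpendicular to OA.
Rod angle: sinφ = −(r/L) sinθ ⇒ φ = -17.406°; ω_rod = −rω cosθ/√(L²−r²sin²θ) = -17.778 rad/s.
V_P = V_A + ω_rod × AP, with AP = 0.0837 m along the rod.
Components: V_Px = −rω sinθ − a·ω_rod·sinφ = -12.235 m/s;  V_Py = rω cosθ + a·ω_rod·cosφ = +2.755 m/s.
|V_P| = √(V_Px² + V_Py²) = 12.541 m/s.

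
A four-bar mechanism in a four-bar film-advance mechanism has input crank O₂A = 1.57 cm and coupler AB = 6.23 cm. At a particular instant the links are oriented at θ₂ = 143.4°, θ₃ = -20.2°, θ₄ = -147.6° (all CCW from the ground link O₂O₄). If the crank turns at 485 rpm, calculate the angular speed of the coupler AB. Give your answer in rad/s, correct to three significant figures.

15.0

ω₂ = 50.79 rad/s (from 485 rpm).
Differentiating the loop-closure r₂e^{iθ₂}+r₃e^{iθ₃}=r₁+r₄e^{iθ₄} gives r₂ω₂e^{iθ₂}+r₃ω₃e^{iθ₃}=r₄ω₄e^{iθ₄}.
Eliminating the other unknown: ω₃ = r₂ω₂ sin(θ₄−θ₂) / [r₃ sin(θ₃−θ₄)].
Numerator sine = +0.93358; denominator sine = +0.79441.
Result = 0.0157·50.79·(+0.93358) / (0.0623·(+0.79441)) = +15.041 rad/s; magnitude 15.041 rad/s.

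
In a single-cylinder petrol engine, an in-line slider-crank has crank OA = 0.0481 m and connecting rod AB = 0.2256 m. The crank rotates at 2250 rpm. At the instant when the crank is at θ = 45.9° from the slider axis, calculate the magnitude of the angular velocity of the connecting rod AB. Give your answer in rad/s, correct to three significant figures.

ω = 235.6 rad/s (converted from 2250 rpm).
The rod makes angle φ with the slider axis where L sinφ = r sinθ; differentiating, L cosφ·φ̇ = r ω cosθ.
L cosφ = √(L² − r² sin²θ) = 0.22294 m.
|ω_rod| = r ω |cosθ| / √(L² − r² sin²θ) = 0.0481·235.6·0.69591/0.22294 = 35.377 rad/s.

35.4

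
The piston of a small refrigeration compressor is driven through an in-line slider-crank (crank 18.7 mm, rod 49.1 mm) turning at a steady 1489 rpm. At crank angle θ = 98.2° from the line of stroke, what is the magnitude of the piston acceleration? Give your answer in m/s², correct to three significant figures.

ω = 2π·1489/60 = 155.9 rad/s
x(θ) = r cosθ + √(L² − r² sin²θ); with ω constant, a = ω²·d²x/dθ².
d²x/dθ² = −r cosθ − r²(cos2θ)/√u − r⁴ sin²2θ/(4u^{3/2}),  u = L² − r² sin²θ = 0.00206823 m².
Substituting r = 0.0187 m, L = 0.0491 m, θ = 98.2°: d²x/dθ² = +0.010018 m.
a = ω²·d²x/dθ² = (155.9)²·(+0.010018) = +243.56 m/s²;  |a| = 243.56 m/s².

244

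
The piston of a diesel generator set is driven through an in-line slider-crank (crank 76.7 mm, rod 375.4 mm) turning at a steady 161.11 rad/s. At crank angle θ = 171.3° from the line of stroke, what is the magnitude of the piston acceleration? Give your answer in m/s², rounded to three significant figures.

ω = 161.1 rad/s
x(θ) = r cosθ + √(L² − r² sin²θ); with ω constant, a = ω²·d²x/dθ².
d²x/dθ² = −r cosθ − r²(cos2θ)/√u − r⁴ sin²2θ/(4u^{3/2}),  u = L² − r² sin²θ = 0.140791 m².
Substituting r = 0.0767 m, L = 0.3754 m, θ = 171.3°: d²x/dθ² = +0.060842 m.
a = ω²·d²x/dθ² = (161.1)²·(+0.060842) = +1579.2 m/s²;  |a| = 1579.2 m/s².

1580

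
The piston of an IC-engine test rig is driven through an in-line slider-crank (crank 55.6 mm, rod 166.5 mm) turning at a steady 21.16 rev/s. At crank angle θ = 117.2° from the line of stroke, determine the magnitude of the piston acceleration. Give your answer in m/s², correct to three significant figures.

642

ω = 2π·21.2 = 133 rad/s
x(θ) = r cosθ + √(L² − r² sin²θ); with ω constant, a = ω²·d²x/dθ².
d²x/dθ² = −r cosθ − r²(cos2θ)/√u − r⁴ sin²2θ/(4u^{3/2}),  u = L² − r² sin²θ = 0.0252768 m².
Substituting r = 0.0556 m, L = 0.1665 m, θ = 117.2°: d²x/dθ² = +0.03634 m.
a = ω²·d²x/dθ² = (133)²·(+0.03634) = +642.36 m/s²;  |a| = 642.36 m/s².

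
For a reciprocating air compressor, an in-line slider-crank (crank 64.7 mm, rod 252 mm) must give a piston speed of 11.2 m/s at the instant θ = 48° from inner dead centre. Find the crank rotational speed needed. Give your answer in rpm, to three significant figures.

1890

For an in-line slider-crank, |v_piston| = rω|sinθ|·[1 + r cosθ/√(L² − r² sin²θ)].
With r = 0.0647 m, L = 0.252 m, θ = 48°: the bracketed kinematic factor |dx/dθ| = 0.056496 m.
ω = v/|dx/dθ| = 11.2/0.056496 = 198.24 rad/s.
N = 60ω/(2π) = 1893.1 rpm.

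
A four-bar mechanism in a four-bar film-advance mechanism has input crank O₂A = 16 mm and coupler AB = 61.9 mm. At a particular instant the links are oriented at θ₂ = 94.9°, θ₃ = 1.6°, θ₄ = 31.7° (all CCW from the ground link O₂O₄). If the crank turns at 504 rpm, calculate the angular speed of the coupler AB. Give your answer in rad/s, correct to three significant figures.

24.3

ω₂ = 52.78 rad/s (from 504 rpm).
Differentiating the loop-closure r₂e^{iθ₂}+r₃e^{iθ₃}=r₁+r₄e^{iθ₄} gives r₂ω₂e^{iθ₂}+r₃ω₃e^{iθ₃}=r₄ω₄e^{iθ₄}.
Eliminating the other unknown: ω₃ = r₂ω₂ sin(θ₄−θ₂) / [r₃ sin(θ₃−θ₄)].
Numerator sine = -0.89259; denominator sine = -0.50151.
Result = 0.016·52.78·(-0.89259) / (0.0619·(-0.50151)) = +24.281 rad/s; magnitude 24.281 rad/s.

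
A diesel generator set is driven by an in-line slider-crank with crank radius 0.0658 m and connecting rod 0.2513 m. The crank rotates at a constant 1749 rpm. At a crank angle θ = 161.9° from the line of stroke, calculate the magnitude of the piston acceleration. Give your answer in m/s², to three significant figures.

1630

ω = 2π·1749/60 = 183.2 rad/s
x(θ) = r cosθ + √(L² − r² sin²θ); with ω constant, a = ω²·d²x/dθ².
d²x/dθ² = −r cosθ − r²(cos2θ)/√u − r⁴ sin²2θ/(4u^{3/2}),  u = L² − r² sin²θ = 0.0627338 m².
Substituting r = 0.0658 m, L = 0.2513 m, θ = 161.9°: d²x/dθ² = +0.048491 m.
a = ω²·d²x/dθ² = (183.2)²·(+0.048491) = +1626.7 m/s²;  |a| = 1626.7 m/s².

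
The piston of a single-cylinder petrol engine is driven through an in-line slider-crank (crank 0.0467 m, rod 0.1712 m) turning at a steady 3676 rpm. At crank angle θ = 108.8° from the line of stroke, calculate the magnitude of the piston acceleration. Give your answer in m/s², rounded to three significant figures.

3760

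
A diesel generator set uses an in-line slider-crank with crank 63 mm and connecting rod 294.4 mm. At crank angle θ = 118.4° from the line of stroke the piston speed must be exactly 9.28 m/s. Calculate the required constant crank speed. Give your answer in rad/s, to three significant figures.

For an in-line slider-crank, |v_piston| = rω|sinθ|·[1 + r cosθ/√(L² − r² sin²θ)].
With r = 0.063 m, L = 0.2944 m, θ = 118.4°: the bracketed kinematic factor |dx/dθ| = 0.049675 m.
ω = v/|dx/dθ| = 9.28/0.049675 = 186.82 rad/s.

187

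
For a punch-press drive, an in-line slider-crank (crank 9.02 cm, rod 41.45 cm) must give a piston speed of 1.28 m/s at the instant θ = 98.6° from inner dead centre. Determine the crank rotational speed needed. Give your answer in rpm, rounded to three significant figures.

142

For an in-line slider-crank, |v_piston| = rω|sinθ|·[1 + r cosθ/√(L² − r² sin²θ)].
With r = 0.0902 m, L = 0.4145 m, θ = 98.6°: the bracketed kinematic factor |dx/dθ| = 0.086214 m.
ω = v/|dx/dθ| = 1.28/0.086214 = 14.847 rad/s.
N = 60ω/(2π) = 141.78 rpm.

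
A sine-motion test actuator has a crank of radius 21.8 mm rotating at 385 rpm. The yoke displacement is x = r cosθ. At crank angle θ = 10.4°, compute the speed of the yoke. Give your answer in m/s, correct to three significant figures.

0.159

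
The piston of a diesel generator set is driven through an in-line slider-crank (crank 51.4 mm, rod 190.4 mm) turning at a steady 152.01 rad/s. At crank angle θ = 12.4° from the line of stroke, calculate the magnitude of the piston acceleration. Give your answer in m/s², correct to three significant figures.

ω = 152 rad/s
x(θ) = r cosθ + √(L² − r² sin²θ); with ω constant, a = ω²·d²x/dθ².
d²x/dθ² = −r cosθ − r²(cos2θ)/√u − r⁴ sin²2θ/(4u^{3/2}),  u = L² − r² sin²θ = 0.0361303 m².
Substituting r = 0.0514 m, L = 0.1904 m, θ = 12.4°: d²x/dθ² = -0.062863 m.
a = ω²·d²x/dθ² = (152)²·(-0.062863) = -1452.6 m/s²;  |a| = 1452.6 m/s².

1450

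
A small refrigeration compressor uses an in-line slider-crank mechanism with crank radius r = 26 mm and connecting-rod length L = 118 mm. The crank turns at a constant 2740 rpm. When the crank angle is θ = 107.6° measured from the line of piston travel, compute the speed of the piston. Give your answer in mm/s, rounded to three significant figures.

6630

ω = 2π·2740/60 = 286.9 rad/s
For an in-line slider-crank, x = r cosθ + √(L² − r² sin²θ), so v = −rω sinθ·[1 + r cosθ/√(L² − r² sin²θ)].
With r = 0.026 m, L = 0.118 m, θ = 107.6°: √(L² − r² sin²θ) = 0.11537 m.
v = −0.026·286.9·0.95319·[1 + 0.026·-0.30237/0.11537] = -6.6265 m/s.
|v| = 6.6265 m/s = 6626.5 mm/s.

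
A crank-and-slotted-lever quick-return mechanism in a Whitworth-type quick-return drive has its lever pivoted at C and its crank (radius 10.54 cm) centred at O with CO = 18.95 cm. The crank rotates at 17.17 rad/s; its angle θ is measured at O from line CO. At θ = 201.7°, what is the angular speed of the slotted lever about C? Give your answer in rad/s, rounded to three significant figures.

12.9

ω = 17.17 rad/s
Crank pin A relative to C: A = (d + r cosθ, r sinθ); lever angle φ = atan2(r sinθ, d + r cosθ).
Differentiating tanφ: φ̇ = rω(d cosθ + r)/(d² + r² + 2dr cosθ).
d² + r² + 2dr cosθ = |CA|² = 0.00990372 m²;  d cosθ + r = -0.070671 m.
|ω_lever| = |0.1054·17.17·-0.070671| / 0.00990372 = 12.914 rad/s.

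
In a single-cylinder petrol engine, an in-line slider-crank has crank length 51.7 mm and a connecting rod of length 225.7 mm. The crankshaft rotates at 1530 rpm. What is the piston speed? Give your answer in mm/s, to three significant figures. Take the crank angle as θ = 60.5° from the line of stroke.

8040

ω = 2π·1530/60 = 160.2 rad/s
For an in-line slider-crank, x = r cosθ + √(L² − r² sin²θ), so v = −rω sinθ·[1 + r cosθ/√(L² − r² sin²θ)].
With r = 0.0517 m, L = 0.2257 m, θ = 60.5°: √(L² − r² sin²θ) = 0.22117 m.
v = −0.0517·160.2·0.87036·[1 + 0.0517·0.49242/0.22117] = -8.0394 m/s.
|v| = 8.0394 m/s = 8039.4 mm/s.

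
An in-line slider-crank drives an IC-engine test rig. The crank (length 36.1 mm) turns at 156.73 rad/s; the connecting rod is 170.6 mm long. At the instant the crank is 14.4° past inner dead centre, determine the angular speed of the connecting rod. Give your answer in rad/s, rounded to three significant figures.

ω = 156.7 rad/s
The rod makes angle φ with the slider axis where L sinφ = r sinθ; differentiating, L cosφ·φ̇ = r ω cosθ.
L cosφ = √(L² − r² sin²θ) = 0.17036 m.
|ω_rod| = r ω |cosθ| / √(L² − r² sin²θ) = 0.0361·156.7·0.96858/0.17036 = 32.168 rad/s.

32.2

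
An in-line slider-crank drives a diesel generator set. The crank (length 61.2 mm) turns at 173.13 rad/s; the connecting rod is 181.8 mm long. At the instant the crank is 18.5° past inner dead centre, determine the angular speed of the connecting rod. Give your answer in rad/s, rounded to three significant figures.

ω = 173.1 rad/s
The rod makes angle φ with the slider axis where L sinφ = r sinθ; differentiating, L cosφ·φ̇ = r ω cosθ.
L cosφ = √(L² − r² sin²θ) = 0.18076 m.
|ω_rod| = r ω |cosθ| / √(L² − r² sin²θ) = 0.0612·173.1·0.94832/0.18076 = 55.588 rad/s.

55.6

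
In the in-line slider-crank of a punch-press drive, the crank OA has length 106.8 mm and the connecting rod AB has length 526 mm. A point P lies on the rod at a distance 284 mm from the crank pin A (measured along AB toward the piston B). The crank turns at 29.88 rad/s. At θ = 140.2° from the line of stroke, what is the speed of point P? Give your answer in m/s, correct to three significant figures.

ω = 29.88 rad/s.  Crank-pin speed |V_A| = rω = 3.1912 m/s, perpendicular to OA.
Rod angle: sinφ = −(r/L) sinθ ⇒ φ = -7.468°; ω_rod = −rω cosθ/√(L²−r²sin²θ) = +4.701 rad/s.
V_P = V_A + ω_rod × AP, with AP = 0.284 m along the rod.
Components: V_Px = −rω sinθ − a·ω_rod·sinφ = -1.8692 m/s;  V_Py = rω cosθ + a·ω_rod·cosφ = -1.128 m/s.
|V_P| = √(V_Px² + V_Py²) = 2.1832 m/s.

2.18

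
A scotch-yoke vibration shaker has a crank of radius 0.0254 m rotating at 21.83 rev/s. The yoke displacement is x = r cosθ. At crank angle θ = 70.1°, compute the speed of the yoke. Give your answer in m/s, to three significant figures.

3.28

ω = 137.2 rad/s (from 21.83 rev/s).
x = r cosθ ⇒ ẋ = −rω sinθ.
|v| = rω|sinθ| = 0.0254·137.2·|sin 70.1°| = 3.2759 m/s.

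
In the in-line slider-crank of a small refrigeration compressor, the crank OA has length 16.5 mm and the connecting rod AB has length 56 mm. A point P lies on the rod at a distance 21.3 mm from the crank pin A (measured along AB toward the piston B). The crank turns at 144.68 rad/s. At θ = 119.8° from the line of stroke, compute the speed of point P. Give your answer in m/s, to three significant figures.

2.09

ω = 144.7 rad/s.  Crank-pin speed |V_A| = rω = 2.3872 m/s, perpendicular to OA.
Rod angle: sinφ = −(r/L) sinθ ⇒ φ = -14.814°; ω_rod = −rω cosθ/√(L²−r²sin²θ) = +21.914 rad/s.
V_P = V_A + ω_rod × AP, with AP = 0.0213 m along the rod.
Components: V_Px = −rω sinθ − a·ω_rod·sinφ = -1.9522 m/s;  V_Py = rω cosθ + a·ω_rod·cosφ = -0.73514 m/s.
|V_P| = √(V_Px² + V_Py²) = 2.086 m/s.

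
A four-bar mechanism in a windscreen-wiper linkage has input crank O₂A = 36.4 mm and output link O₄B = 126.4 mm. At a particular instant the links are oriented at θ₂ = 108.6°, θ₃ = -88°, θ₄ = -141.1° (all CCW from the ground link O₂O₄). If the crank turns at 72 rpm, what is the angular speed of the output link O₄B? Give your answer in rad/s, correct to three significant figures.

ω₂ = 7.54 rad/s (from 72 rpm).
Differentiating the loop-closure r₂e^{iθ₂}+r₃e^{iθ₃}=r₁+r₄e^{iθ₄} gives r₂ω₂e^{iθ₂}+r₃ω₃e^{iθ₃}=r₄ω₄e^{iθ₄}.
Eliminating the other unknown: ω₄ = r₂ω₂ sin(θ₂−θ₃) / [r₄ sin(θ₄−θ₃)].
Numerator sine = -0.28569; denominator sine = -0.79968.
Result = 0.0364·7.54·(-0.28569) / (0.1264·(-0.79968)) = +0.77569 rad/s; magnitude 0.77569 rad/s.

0.776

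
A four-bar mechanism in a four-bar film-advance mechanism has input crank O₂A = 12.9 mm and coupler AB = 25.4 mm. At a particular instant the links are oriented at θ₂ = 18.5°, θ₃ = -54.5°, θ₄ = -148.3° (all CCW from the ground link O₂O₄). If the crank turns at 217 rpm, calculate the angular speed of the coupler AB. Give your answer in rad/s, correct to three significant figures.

2.64

ω₂ = 22.72 rad/s (from 217 rpm).
Differentiating the loop-closure r₂e^{iθ₂}+r₃e^{iθ₃}=r₁+r₄e^{iθ₄} gives r₂ω₂e^{iθ₂}+r₃ω₃e^{iθ₃}=r₄ω₄e^{iθ₄}.
Eliminating the other unknown: ω₃ = r₂ω₂ sin(θ₄−θ₂) / [r₃ sin(θ₃−θ₄)].
Numerator sine = -0.22835; denominator sine = +0.99780.
Result = 0.0129·22.72·(-0.22835) / (0.0254·(+0.99780)) = -2.6412 rad/s; magnitude 2.6412 rad/s.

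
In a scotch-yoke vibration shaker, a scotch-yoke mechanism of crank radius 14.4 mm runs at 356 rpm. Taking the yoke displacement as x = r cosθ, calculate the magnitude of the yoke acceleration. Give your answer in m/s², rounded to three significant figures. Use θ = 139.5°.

15.2

ω = 37.28 rad/s (from 356 rpm).
x = r cosθ ⇒ ẍ = −rω² cosθ (ω constant).
|a| = rω²|cosθ| = 0.0144·(37.28)²·|cos 139.5°| = 15.218 m/s².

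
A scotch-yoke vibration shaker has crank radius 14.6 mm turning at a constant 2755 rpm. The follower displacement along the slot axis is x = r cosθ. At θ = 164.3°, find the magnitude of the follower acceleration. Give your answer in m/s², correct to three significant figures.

ω = 288.5 rad/s (from 2755 rpm).
x = r cosθ ⇒ ẍ = −rω² cosθ (ω constant).
|a| = rω²|cosθ| = 0.0146·(288.5)²·|cos 164.3°| = 1169.9 m/s².

1170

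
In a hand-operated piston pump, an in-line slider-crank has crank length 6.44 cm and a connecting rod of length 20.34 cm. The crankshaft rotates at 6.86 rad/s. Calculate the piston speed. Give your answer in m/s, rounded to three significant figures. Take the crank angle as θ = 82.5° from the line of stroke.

0.457

ω = 6.86 rad/s
For an in-line slider-crank, x = r cosθ + √(L² − r² sin²θ), so v = −rω sinθ·[1 + r cosθ/√(L² − r² sin²θ)].
With r = 0.0644 m, L = 0.2034 m, θ = 82.5°: √(L² − r² sin²θ) = 0.19312 m.
v = −0.0644·6.86·0.99144·[1 + 0.0644·0.13053/0.19312] = -0.45707 m/s.
|v| = 0.45707 m/s.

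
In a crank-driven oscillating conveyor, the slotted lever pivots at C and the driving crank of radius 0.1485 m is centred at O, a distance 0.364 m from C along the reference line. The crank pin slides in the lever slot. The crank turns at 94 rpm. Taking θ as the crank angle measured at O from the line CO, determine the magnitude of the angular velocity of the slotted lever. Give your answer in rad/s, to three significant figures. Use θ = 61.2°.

ω = 9.844 rad/s (from 94 rpm).
Crank pin A relative to C: A = (d + r cosθ, r sinθ); lever angle φ = atan2(r sinθ, d + r cosθ).
Differentiating tanφ: φ̇ = rω(d cosθ + r)/(d² + r² + 2dr cosθ).
d² + r² + 2dr cosθ = |CA|² = 0.20663 m²;  d cosθ + r = +0.32386 m.
|ω_lever| = |0.1485·9.844·+0.32386| / 0.20663 = 2.2911 rad/s.

2.29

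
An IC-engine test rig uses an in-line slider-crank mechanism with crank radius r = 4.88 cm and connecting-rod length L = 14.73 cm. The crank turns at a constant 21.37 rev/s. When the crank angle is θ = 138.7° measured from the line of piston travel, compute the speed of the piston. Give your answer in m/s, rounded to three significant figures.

3.22

ω = 2π·21.4 = 134.3 rad/s
For an in-line slider-crank, x = r cosθ + √(L² − r² sin²θ), so v = −rω sinθ·[1 + r cosθ/√(L² − r² sin²θ)].
With r = 0.0488 m, L = 0.1473 m, θ = 138.7°: √(L² − r² sin²θ) = 0.14374 m.
v = −0.0488·134.3·0.66000·[1 + 0.0488·-0.75126/0.14374] = -3.2216 m/s.
|v| = 3.2216 m/s.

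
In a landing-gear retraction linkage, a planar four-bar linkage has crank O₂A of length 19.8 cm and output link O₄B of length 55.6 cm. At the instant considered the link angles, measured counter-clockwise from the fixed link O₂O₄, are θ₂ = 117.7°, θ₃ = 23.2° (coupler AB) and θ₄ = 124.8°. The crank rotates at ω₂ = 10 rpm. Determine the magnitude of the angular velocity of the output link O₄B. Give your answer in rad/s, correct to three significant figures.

0.380

ω₂ = 1.047 rad/s (from 10 rpm).
Differentiating the loop-closure r₂e^{iθ₂}+r₃e^{iθ₃}=r₁+r₄e^{iθ₄} gives r₂ω₂e^{iθ₂}+r₃ω₃e^{iθ₃}=r₄ω₄e^{iθ₄}.
Eliminating the other unknown: ω₄ = r₂ω₂ sin(θ₂−θ₃) / [r₄ sin(θ₄−θ₃)].
Numerator sine = +0.99692; denominator sine = +0.97958.
Result = 0.198·1.047·(+0.99692) / (0.556·(+0.97958)) = +0.37952 rad/s; magnitude 0.37952 rad/s.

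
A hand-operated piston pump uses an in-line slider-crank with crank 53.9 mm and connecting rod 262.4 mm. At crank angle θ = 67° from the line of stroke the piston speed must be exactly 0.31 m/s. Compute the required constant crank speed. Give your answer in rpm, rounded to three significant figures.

55.2

For an in-line slider-crank, |v_piston| = rω|sinθ|·[1 + r cosθ/√(L² − r² sin²θ)].
With r = 0.0539 m, L = 0.2624 m, θ = 67°: the bracketed kinematic factor |dx/dθ| = 0.053671 m.
ω = v/|dx/dθ| = 0.31/0.053671 = 5.776 rad/s.
N = 60ω/(2π) = 55.157 rpm.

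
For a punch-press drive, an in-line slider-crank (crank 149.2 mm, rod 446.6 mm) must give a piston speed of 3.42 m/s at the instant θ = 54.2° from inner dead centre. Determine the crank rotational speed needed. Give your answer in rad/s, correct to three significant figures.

23.5

For an in-line slider-crank, |v_piston| = rω|sinθ|·[1 + r cosθ/√(L² − r² sin²θ)].
With r = 0.1492 m, L = 0.4466 m, θ = 54.2°: the bracketed kinematic factor |dx/dθ| = 0.14558 m.
ω = v/|dx/dθ| = 3.42/0.14558 = 23.493 rad/s.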